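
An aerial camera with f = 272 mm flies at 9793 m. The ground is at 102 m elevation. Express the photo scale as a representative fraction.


scale = f / (H - h) = 272 mm / 9691 m = 272 / 9691000 = 1:35629

1:35629


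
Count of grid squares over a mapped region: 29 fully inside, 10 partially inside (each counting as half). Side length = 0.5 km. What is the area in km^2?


effective squares = 29 + 10 * 0.5 = 34.0
area = 34.0 * 0.25 = 8.5 km^2

8.5 km^2


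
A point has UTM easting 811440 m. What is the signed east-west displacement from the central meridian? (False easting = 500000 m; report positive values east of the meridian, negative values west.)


displacement = 811440 - 500000 = 311440 m

311440 m


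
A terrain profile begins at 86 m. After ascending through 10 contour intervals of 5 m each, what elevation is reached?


elevation = 86 + 10 * 5 = 136 m

136 m


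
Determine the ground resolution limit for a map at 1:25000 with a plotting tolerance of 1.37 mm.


ground = 1.37 mm * 25000 / 1000 = 34.25 m

34.25 m


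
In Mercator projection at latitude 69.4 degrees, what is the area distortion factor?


area_distortion = 1/cos^2(69.4) = 8.078

8.078


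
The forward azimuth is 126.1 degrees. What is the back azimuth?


back azimuth = (126.1 + 180) mod 360 = 306.1 degrees

306.1 degrees


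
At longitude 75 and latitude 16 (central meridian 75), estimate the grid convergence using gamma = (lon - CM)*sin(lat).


gamma = (75 - 75) * sin(16) = 0 * 0.275637 = 0.0 degrees

0.0 degrees


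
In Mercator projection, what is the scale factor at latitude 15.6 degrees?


SF = 1 / cos(15.6) = 1 / 0.963163 = 1.038

1.038


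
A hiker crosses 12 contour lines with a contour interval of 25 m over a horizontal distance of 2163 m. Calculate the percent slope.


elevation change = 12 * 25 = 300 m
slope = 300 / 2163 * 100 = 13.9%

13.9%


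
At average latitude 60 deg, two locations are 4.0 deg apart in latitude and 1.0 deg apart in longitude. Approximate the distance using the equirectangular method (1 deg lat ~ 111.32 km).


dlat_km = 4.0 * 111.32 = 445.28
dlon_km = 1.0 * 111.32 * cos(60) ≈ 55.66
dist = sqrt(445.28^2 + 55.66^2) ≈ 448.7 km

448.7 km


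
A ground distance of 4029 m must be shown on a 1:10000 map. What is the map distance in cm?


map_cm = 4029 * 100 / 10000 = 40.29 cm

40.29 cm


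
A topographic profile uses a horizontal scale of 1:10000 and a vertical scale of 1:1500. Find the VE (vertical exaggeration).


VE = horizontal_scale / vertical_scale = 10000 / 1500 ≈ 6.7

6.7x


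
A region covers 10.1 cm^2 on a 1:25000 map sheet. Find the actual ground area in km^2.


ground_area = 10.1 * (25000/100)^2 = 631250.0 m^2 = 0.63125 km^2 ≈ 0.631 km^2

0.631 km^2


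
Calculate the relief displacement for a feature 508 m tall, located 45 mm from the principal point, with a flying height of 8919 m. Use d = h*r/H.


d = h * r / H = 508 * 45 / 8919 = 2.56 mm

2.56 mm


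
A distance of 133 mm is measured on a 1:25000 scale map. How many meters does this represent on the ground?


ground = 133 mm * 25000 / 1000 = 3325.0 m

3325.0 m


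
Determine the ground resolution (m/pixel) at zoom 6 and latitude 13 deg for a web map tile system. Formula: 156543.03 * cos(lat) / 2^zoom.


res = 156543.03 * cos(13) / 2^6 = 156543.03 * 0.97437006 / 64 = 2383.29 m/pixel

2383.29 m/pixel


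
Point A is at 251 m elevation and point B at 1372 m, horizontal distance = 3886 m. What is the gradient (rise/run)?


gradient = (1372 - 251) / 3886 = 1121 / 3886 = 0.2885

0.2885


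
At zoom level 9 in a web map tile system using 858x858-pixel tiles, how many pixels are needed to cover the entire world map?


tiles per axis = 2^9 = 512
total tiles = 512^2 = 262144
pixels per axis = 512 * 858 = 439296
total pixels = 439296^2 = 192980975616

192980975616 pixels


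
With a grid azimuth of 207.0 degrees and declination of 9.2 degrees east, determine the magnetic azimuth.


magnetic azimuth = grid azimuth - declination (east +ve)
mag_az = 207.0 - 9.2 = 197.8 degrees

197.8 degrees


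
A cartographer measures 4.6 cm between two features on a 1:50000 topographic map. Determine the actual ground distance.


ground = 4.6 cm * 50000 / 100 = 2300.0 m = 2.3 km

2.3 km


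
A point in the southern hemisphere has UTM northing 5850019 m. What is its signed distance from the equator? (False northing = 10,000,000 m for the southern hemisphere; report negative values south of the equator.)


For southern: actual = 5850019 - 10000000 = -4149981 m

-4149981 m


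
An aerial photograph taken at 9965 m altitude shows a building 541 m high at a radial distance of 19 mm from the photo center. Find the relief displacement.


d = h * r / H = 541 * 19 / 9965 = 1.03 mm

1.03 mm


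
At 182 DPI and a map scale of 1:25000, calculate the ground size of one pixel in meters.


pixel_cm = 2.54 / 182 ≈ 0.013956 cm
ground = pixel_cm * 25000 / 100 = 2.54 * 25000 / (182 * 100) = 63500 / 18200 ≈ 3.49 m

3.49 m


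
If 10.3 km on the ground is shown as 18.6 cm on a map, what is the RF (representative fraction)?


ground = 10.3 km = 1030000 cm; RF denominator = ground / map = 1030000 / 18.6 ≈ 55376; RF = 1:55376

1:55376


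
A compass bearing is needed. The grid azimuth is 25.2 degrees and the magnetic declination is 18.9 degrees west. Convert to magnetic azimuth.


magnetic azimuth = grid azimuth - declination (east +ve)
mag_az = 25.2 - -18.9 = 44.1 degrees

44.1 degrees


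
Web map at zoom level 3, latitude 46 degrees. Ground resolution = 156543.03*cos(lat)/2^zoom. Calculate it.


res = 156543.03 * cos(46) / 2^3 = 156543.03 * 0.69465837 / 8 = 13592.99 m/pixel

13592.99 m/pixel


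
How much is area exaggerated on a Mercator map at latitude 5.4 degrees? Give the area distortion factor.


area_distortion = 1/cos^2(5.4) = 1.009

1.009


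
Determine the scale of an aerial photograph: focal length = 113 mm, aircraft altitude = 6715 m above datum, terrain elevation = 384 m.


scale = f / (H - h) = 113 mm / 6331 m = 113 / 6331000 = 1:56027

1:56027


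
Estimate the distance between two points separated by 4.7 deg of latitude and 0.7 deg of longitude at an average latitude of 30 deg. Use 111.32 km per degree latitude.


dlat_km = 4.7 * 111.32 = 523.204
dlon_km = 0.7 * 111.32 * cos(30) ≈ 67.484
dist = sqrt(523.204^2 + 67.484^2) ≈ 527.5 km

527.5 km


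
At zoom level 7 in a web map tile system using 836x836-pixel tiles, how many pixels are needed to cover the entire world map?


tiles per axis = 2^7 = 128
total tiles = 128^2 = 16384
pixels per axis = 128 * 836 = 107008
total pixels = 107008^2 = 11450712064

11450712064 pixels


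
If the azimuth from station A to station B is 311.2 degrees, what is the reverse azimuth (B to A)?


back azimuth = (311.2 + 180) mod 360 = 131.2 degrees

131.2 degrees


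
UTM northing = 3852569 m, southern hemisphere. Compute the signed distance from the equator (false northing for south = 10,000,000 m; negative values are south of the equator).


For southern: actual = 3852569 - 10000000 = -6147431 m

-6147431 m


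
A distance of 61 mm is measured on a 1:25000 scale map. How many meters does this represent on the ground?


ground = 61 mm * 25000 / 1000 = 1525.0 m

1525.0 m


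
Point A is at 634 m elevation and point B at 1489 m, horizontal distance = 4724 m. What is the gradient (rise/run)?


gradient = (1489 - 634) / 4724 = 855 / 4724 = 0.181

0.181


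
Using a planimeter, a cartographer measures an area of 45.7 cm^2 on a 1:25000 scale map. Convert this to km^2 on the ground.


ground_area = 45.7 * (25000/100)^2 = 2856250.0 m^2 = 2.85625 km^2 ≈ 2.856 km^2

2.856 km^2


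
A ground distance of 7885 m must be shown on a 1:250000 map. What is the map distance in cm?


map_cm = 7885 * 100 / 250000 = 3.154 cm ≈ 3.15 cm

3.15 cm


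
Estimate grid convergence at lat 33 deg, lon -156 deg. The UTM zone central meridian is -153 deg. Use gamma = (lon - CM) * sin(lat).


gamma = (-156 - -153) * sin(33) = -3 * 0.544639 = -1.634 degrees

-1.634 degrees


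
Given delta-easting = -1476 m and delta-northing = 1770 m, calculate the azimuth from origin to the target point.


az = atan2(-1476, 1770) = -39.8 deg
adjusted to 0-360: 320.2 degrees

320.2 degrees


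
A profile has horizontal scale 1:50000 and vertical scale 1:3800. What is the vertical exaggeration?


VE = horizontal_scale / vertical_scale = 50000 / 3800 ≈ 13.2

13.2x


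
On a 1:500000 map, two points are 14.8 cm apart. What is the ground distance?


ground = 14.8 cm * 500000 / 100 = 74000.0 m = 74.0 km

74.0 km


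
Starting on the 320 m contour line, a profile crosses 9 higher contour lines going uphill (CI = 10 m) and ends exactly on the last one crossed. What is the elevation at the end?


elevation = 320 + 9 * 10 = 410 m

410 m


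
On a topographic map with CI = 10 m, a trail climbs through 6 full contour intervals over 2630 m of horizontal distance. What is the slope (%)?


elevation change = 6 * 10 = 60 m
slope = 60 / 2630 * 100 = 2.3%

2.3%


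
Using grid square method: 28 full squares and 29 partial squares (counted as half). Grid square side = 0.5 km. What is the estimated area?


effective squares = 28 + 29 * 0.5 = 42.5
area = 42.5 * 0.25 = 10.625 km^2

10.625 km^2


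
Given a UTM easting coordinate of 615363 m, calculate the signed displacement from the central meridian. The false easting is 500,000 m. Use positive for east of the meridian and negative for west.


displacement = 615363 - 500000 = 115363 m

115363 m


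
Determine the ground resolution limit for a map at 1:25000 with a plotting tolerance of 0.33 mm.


ground = 0.33 mm * 25000 / 1000 = 8.25 m

8.25 m


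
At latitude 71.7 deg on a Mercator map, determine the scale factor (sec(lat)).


SF = 1 / cos(71.7) = 1 / 0.313992 = 3.185

3.185


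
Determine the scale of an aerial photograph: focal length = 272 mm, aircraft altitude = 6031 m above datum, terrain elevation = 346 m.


scale = f / (H - h) = 272 mm / 5685 m = 272 / 5685000 = 1:20901

1:20901


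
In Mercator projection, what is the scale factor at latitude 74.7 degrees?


SF = 1 / cos(74.7) = 1 / 0.263873 = 3.79

3.79


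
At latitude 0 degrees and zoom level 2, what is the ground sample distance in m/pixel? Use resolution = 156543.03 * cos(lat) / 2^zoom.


res = 156543.03 * cos(0) / 2^2 = 156543.03 * 1.0 / 4 = 39135.76 m/pixel

39135.76 m/pixel


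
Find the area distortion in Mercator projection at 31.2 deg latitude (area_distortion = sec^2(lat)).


area_distortion = 1/cos^2(31.2) = 1.367

1.367


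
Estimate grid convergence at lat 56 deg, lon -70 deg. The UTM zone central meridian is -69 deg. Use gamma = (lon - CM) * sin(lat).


gamma = (-70 - -69) * sin(56) = -1 * 0.829038 = -0.829 degrees

-0.829 degrees


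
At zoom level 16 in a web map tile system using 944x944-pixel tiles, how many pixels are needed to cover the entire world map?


tiles per axis = 2^16 = 65536
total tiles = 65536^2 = 4294967296
pixels per axis = 65536 * 944 = 61865984
total pixels = 61865984^2 = 3827399976288256

3827399976288256 pixels


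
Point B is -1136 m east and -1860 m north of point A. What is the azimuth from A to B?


az = atan2(-1136, -1860) = -148.6 deg
adjusted to 0-360: 211.4 degrees

211.4 degrees


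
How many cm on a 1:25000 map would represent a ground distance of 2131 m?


map_cm = 2131 * 100 / 25000 = 8.524 cm ≈ 8.52 cm

8.52 cm


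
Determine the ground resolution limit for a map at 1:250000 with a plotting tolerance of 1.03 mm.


ground = 1.03 mm * 250000 / 1000 = 257.5 m

257.5 m


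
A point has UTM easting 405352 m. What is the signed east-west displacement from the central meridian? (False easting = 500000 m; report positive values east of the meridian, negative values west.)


displacement = 405352 - 500000 = -94648 m

-94648 m


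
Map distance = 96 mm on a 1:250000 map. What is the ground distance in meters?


ground = 96 mm * 250000 / 1000 = 24000.0 m

24000.0 m


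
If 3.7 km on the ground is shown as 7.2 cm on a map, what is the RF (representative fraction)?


ground = 3.7 km = 370000 cm; RF denominator = ground / map = 370000 / 7.2 ≈ 51389; RF = 1:51389

1:51389


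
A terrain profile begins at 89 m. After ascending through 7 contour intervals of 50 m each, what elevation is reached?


elevation = 89 + 7 * 50 = 439 m

439 m


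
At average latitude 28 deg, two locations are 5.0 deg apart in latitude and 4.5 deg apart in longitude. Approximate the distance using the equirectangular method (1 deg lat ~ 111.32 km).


dlat_km = 5.0 * 111.32 = 556.6
dlon_km = 4.5 * 111.32 * cos(28) ≈ 442.304
dist = sqrt(556.6^2 + 442.304^2) ≈ 710.9 km

710.9 km


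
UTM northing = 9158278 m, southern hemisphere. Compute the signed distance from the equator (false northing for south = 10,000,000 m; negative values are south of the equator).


For southern: actual = 9158278 - 10000000 = -841722 m

-841722 m


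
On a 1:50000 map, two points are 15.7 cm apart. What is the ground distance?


ground = 15.7 cm * 50000 / 100 = 7850.0 m = 7.85 km

7.85 km


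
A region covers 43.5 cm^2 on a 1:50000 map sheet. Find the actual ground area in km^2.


ground_area = 43.5 * (50000/100)^2 = 10875000.0 m^2 = 10.875 km^2

10.875 km^2


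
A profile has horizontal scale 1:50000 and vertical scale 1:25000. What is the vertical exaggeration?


VE = horizontal_scale / vertical_scale = 50000 / 25000 = 2.0

2.0x


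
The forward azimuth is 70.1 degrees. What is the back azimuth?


back azimuth = (70.1 + 180) mod 360 = 250.1 degrees

250.1 degrees


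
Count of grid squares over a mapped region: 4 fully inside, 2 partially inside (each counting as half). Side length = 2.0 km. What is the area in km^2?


effective squares = 4 + 2 * 0.5 = 5.0
area = 5.0 * 4.0 = 20.0 km^2

20.0 km^2


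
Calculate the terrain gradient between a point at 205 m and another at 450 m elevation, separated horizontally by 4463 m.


gradient = (450 - 205) / 4463 = 245 / 4463 = 0.0549

0.0549


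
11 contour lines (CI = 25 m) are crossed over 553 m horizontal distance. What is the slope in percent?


elevation change = 11 * 25 = 275 m
slope = 275 / 553 * 100 = 49.7%

49.7%


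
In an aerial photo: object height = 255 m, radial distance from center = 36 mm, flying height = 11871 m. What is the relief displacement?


d = h * r / H = 255 * 36 / 11871 = 0.77 mm

0.77 mm


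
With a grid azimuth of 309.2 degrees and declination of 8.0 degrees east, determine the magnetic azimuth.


magnetic azimuth = grid azimuth - declination (east +ve)
mag_az = 309.2 - 8.0 = 301.2 degrees

301.2 degrees


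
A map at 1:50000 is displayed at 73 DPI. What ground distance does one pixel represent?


pixel_cm = 2.54 / 73 ≈ 0.034795 cm
ground = pixel_cm * 50000 / 100 = 2.54 * 50000 / (73 * 100) = 127000 / 7300 ≈ 17.4 m

17.4 m


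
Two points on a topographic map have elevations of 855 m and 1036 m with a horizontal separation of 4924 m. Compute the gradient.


gradient = (1036 - 855) / 4924 = 181 / 4924 = 0.0368

0.0368


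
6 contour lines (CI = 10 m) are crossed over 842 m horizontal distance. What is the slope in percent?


elevation change = 6 * 10 = 60 m
slope = 60 / 842 * 100 = 7.1%

7.1%


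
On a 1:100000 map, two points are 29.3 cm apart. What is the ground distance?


ground = 29.3 cm * 100000 / 100 = 29300.0 m = 29.3 km

29.3 km


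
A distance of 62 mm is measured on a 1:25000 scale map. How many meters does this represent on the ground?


ground = 62 mm * 25000 / 1000 = 1550.0 m

1550.0 m


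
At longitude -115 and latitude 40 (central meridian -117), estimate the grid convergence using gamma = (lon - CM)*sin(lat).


gamma = (-115 - -117) * sin(40) = 2 * 0.642788 = 1.286 degrees

1.286 degrees


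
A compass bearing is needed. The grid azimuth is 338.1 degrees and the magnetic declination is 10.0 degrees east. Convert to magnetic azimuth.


magnetic azimuth = grid azimuth - declination (east +ve)
mag_az = 338.1 - 10.0 = 328.1 degrees

328.1 degrees


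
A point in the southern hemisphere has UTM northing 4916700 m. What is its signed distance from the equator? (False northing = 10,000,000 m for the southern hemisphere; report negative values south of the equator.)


For southern: actual = 4916700 - 10000000 = -5083300 m

-5083300 m


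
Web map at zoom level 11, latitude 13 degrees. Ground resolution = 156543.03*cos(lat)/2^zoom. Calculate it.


res = 156543.03 * cos(13) / 2^11 = 156543.03 * 0.97437006 / 2048 = 74.48 m/pixel

74.48 m/pixel


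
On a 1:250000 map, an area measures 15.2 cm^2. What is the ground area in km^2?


ground_area = 15.2 * (250000/100)^2 = 95000000.0 m^2 = 95.0 km^2

95.0 km^2


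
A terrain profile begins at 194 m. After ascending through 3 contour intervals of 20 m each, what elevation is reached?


elevation = 194 + 3 * 20 = 254 m

254 m


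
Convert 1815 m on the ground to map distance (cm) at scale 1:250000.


map_cm = 1815 * 100 / 250000 = 0.726 cm ≈ 0.73 cm

0.73 cm


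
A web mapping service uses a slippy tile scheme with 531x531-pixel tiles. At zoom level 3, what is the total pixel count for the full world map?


tiles per axis = 2^3 = 8
total tiles = 8^2 = 64
pixels per axis = 8 * 531 = 4248
total pixels = 4248^2 = 18045504

18045504 pixels


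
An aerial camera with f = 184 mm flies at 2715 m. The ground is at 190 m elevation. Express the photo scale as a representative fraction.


scale = f / (H - h) = 184 mm / 2525 m = 184 / 2525000 = 1:13723

1:13723


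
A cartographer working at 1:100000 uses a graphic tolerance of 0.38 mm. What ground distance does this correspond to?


ground = 0.38 mm * 100000 / 1000 = 38.0 m

38.0 m


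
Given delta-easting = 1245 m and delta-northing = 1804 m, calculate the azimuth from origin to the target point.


az = atan2(1245, 1804) = 34.6 deg
adjusted to 0-360: 34.6 degrees

34.6 degrees


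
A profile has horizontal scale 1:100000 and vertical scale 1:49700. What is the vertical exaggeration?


VE = horizontal_scale / vertical_scale = 100000 / 49700 ≈ 2.0

2.0x


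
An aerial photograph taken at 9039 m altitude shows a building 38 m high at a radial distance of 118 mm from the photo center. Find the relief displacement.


d = h * r / H = 38 * 118 / 9039 = 0.5 mm

0.5 mm


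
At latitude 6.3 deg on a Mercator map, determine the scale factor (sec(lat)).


SF = 1 / cos(6.3) = 1 / 0.993961 = 1.006

1.006


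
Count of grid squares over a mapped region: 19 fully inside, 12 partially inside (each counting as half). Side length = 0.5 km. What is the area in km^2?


effective squares = 19 + 12 * 0.5 = 25.0
area = 25.0 * 0.25 = 6.25 km^2

6.25 km^2


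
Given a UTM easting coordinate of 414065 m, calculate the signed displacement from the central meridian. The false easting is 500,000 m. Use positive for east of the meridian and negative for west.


displacement = 414065 - 500000 = -85935 m

-85935 m


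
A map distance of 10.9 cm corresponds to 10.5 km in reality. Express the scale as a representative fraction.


ground = 10.5 km = 1050000 cm; RF denominator = ground / map = 1050000 / 10.9 ≈ 96330; RF = 1:96330

1:96330


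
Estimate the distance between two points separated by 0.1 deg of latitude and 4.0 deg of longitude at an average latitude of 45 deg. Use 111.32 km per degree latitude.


dlat_km = 0.1 * 111.32 = 11.132
dlon_km = 4.0 * 111.32 * cos(45) ≈ 314.861
dist = sqrt(11.132^2 + 314.861^2) ≈ 315.1 km

315.1 km


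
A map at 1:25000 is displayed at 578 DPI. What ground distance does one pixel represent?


pixel_cm = 2.54 / 578 ≈ 0.004394 cm
ground = pixel_cm * 25000 / 100 = 2.54 * 25000 / (578 * 100) = 63500 / 57800 ≈ 1.1 m

1.1 m


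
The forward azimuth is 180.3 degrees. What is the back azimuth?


back azimuth = (180.3 + 180) mod 360 = 0.3 degrees

0.3 degrees


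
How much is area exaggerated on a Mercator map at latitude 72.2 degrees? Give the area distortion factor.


area_distortion = 1/cos^2(72.2) = 10.701

10.701


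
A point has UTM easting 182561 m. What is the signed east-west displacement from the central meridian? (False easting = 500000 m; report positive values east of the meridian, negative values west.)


displacement = 182561 - 500000 = -317439 m

-317439 m


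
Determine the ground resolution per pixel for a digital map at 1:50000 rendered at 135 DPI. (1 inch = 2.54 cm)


pixel_cm = 2.54 / 135 ≈ 0.018815 cm
ground = pixel_cm * 50000 / 100 = 2.54 * 50000 / (135 * 100) = 127000 / 13500 ≈ 9.41 m

9.41 m


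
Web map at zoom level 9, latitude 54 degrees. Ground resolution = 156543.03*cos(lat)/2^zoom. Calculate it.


res = 156543.03 * cos(54) / 2^9 = 156543.03 * 0.58778525 / 512 = 179.71 m/pixel

179.71 m/pixel


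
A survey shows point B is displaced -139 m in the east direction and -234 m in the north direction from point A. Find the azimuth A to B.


az = atan2(-139, -234) = -149.3 deg
adjusted to 0-360: 210.7 degrees

210.7 degrees


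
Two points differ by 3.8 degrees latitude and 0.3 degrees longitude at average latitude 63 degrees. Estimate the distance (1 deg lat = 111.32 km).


dlat_km = 3.8 * 111.32 = 423.016
dlon_km = 0.3 * 111.32 * cos(63) ≈ 15.161
dist = sqrt(423.016^2 + 15.161^2) ≈ 423.3 km

423.3 km


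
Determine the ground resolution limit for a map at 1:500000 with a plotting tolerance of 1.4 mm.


ground = 1.4 mm * 500000 / 1000 = 700.0 m

700.0 m


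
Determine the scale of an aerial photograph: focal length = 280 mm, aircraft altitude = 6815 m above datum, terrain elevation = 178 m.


scale = f / (H - h) = 280 mm / 6637 m = 280 / 6637000 = 1:23704

1:23704


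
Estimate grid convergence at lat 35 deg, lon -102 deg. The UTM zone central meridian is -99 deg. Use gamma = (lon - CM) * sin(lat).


gamma = (-102 - -99) * sin(35) = -3 * 0.573576 = -1.721 degrees

-1.721 degrees


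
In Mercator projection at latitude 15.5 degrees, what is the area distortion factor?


area_distortion = 1/cos^2(15.5) = 1.077

1.077


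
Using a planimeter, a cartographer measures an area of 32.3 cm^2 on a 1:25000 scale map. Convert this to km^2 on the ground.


ground_area = 32.3 * (25000/100)^2 = 2018750.0 m^2 = 2.01875 km^2 ≈ 2.019 km^2

2.019 km^2


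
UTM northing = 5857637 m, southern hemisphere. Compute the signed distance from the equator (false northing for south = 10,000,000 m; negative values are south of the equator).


For southern: actual = 5857637 - 10000000 = -4142363 m

-4142363 m


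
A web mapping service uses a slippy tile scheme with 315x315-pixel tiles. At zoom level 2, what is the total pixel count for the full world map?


tiles per axis = 2^2 = 4
total tiles = 4^2 = 16
pixels per axis = 4 * 315 = 1260
total pixels = 1260^2 = 1587600

1587600 pixels


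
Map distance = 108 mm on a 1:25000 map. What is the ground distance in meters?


ground = 108 mm * 25000 / 1000 = 2700.0 m

2700.0 m


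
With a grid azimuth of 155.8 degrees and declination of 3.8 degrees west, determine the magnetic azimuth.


magnetic azimuth = grid azimuth - declination (east +ve)
mag_az = 155.8 - -3.8 = 159.6 degrees

159.6 degrees


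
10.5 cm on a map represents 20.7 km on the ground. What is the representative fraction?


ground = 20.7 km = 2070000 cm; RF denominator = ground / map = 2070000 / 10.5 ≈ 197143; RF = 1:197143

1:197143


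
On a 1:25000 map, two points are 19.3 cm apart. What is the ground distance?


ground = 19.3 cm * 25000 / 100 = 4825.0 m = 4.825 km

4.825 km


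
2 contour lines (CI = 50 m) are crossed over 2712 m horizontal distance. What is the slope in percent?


elevation change = 2 * 50 = 100 m
slope = 100 / 2712 * 100 = 3.7%

3.7%


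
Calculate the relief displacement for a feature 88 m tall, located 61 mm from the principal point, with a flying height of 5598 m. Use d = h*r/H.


d = h * r / H = 88 * 61 / 5598 = 0.96 mm

0.96 mm


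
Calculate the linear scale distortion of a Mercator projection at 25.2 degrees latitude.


SF = 1 / cos(25.2) = 1 / 0.904827 = 1.105

1.105


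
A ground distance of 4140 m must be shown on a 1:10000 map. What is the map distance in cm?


map_cm = 4140 * 100 / 10000 = 41.4 cm

41.4 cm


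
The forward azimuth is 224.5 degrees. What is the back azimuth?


back azimuth = (224.5 + 180) mod 360 = 44.5 degrees

44.5 degrees


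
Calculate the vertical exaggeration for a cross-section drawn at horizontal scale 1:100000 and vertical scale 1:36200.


VE = horizontal_scale / vertical_scale = 100000 / 36200 ≈ 2.8

2.8x


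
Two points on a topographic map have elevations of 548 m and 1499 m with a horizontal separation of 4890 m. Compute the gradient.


gradient = (1499 - 548) / 4890 = 951 / 4890 = 0.1945

0.1945


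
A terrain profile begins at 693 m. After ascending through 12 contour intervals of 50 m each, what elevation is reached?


elevation = 693 + 12 * 50 = 1293 m

1293 m


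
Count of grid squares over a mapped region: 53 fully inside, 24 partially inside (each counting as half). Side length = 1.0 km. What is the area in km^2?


effective squares = 53 + 24 * 0.5 = 65.0
area = 65.0 * 1.0 = 65.0 km^2

65.0 km^2


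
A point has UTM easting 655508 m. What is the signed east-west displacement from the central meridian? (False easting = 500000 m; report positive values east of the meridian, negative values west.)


displacement = 655508 - 500000 = 155508 m

155508 m


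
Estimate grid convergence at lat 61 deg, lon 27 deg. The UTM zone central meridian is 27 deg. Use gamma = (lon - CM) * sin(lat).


gamma = (27 - 27) * sin(61) = 0 * 0.87462 = 0.0 degrees

0.0 degrees


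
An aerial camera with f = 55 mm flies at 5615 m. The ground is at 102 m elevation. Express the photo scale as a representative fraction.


scale = f / (H - h) = 55 mm / 5513 m = 55 / 5513000 = 1:100236

1:100236


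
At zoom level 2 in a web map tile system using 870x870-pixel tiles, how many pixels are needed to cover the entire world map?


tiles per axis = 2^2 = 4
total tiles = 4^2 = 16
pixels per axis = 4 * 870 = 3480
total pixels = 3480^2 = 12110400

12110400 pixels


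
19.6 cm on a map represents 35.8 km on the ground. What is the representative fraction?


ground = 35.8 km = 3580000 cm; RF denominator = ground / map = 3580000 / 19.6 ≈ 182653; RF = 1:182653

1:182653


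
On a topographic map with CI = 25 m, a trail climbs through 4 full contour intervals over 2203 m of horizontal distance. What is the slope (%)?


elevation change = 4 * 25 = 100 m
slope = 100 / 2203 * 100 = 4.5%

4.5%


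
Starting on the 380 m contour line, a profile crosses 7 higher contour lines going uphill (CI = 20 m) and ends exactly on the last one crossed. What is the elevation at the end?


elevation = 380 + 7 * 20 = 520 m

520 m


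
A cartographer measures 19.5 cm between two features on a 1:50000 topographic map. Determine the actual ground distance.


ground = 19.5 cm * 50000 / 100 = 9750.0 m = 9.75 km

9.75 km


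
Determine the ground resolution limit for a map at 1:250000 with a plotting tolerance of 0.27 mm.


ground = 0.27 mm * 250000 / 1000 = 67.5 m

67.5 m


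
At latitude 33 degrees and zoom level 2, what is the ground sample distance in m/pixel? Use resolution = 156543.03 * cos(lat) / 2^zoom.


res = 156543.03 * cos(33) / 2^2 = 156543.03 * 0.83867057 / 4 = 32822.01 m/pixel

32822.01 m/pixel


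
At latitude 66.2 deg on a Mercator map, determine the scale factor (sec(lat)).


SF = 1 / cos(66.2) = 1 / 0.403545 = 2.478

2.478


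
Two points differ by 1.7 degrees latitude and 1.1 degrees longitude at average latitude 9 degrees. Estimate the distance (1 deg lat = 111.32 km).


dlat_km = 1.7 * 111.32 = 189.244
dlon_km = 1.1 * 111.32 * cos(9) ≈ 120.944
dist = sqrt(189.244^2 + 120.944^2) ≈ 224.6 km

224.6 km


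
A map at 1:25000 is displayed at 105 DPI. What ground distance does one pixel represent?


pixel_cm = 2.54 / 105 ≈ 0.02419 cm
ground = pixel_cm * 25000 / 100 = 2.54 * 25000 / (105 * 100) = 63500 / 10500 ≈ 6.05 m

6.05 m


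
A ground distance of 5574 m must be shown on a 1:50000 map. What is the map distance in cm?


map_cm = 5574 * 100 / 50000 = 11.148 cm ≈ 11.15 cm

11.15 cm


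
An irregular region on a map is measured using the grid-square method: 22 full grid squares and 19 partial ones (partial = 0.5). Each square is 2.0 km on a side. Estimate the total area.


effective squares = 22 + 19 * 0.5 = 31.5
area = 31.5 * 4.0 = 126.0 km^2

126.0 km^2


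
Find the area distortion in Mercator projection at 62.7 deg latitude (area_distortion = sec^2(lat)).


area_distortion = 1/cos^2(62.7) = 4.754

4.754


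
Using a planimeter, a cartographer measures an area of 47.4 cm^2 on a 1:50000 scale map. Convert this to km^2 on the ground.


ground_area = 47.4 * (50000/100)^2 = 11850000.0 m^2 = 11.85 km^2

11.85 km^2


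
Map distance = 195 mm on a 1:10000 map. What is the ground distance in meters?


ground = 195 mm * 10000 / 1000 = 1950.0 m

1950.0 m


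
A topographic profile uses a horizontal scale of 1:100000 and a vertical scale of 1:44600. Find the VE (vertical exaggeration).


VE = horizontal_scale / vertical_scale = 100000 / 44600 ≈ 2.2

2.2x


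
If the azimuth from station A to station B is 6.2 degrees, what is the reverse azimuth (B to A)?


back azimuth = (6.2 + 180) mod 360 = 186.2 degrees

186.2 degrees


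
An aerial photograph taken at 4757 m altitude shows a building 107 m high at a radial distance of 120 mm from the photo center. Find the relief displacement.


d = h * r / H = 107 * 120 / 4757 = 2.7 mm

2.7 mm


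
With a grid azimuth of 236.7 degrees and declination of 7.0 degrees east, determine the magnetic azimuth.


magnetic azimuth = grid azimuth - declination (east +ve)
mag_az = 236.7 - 7.0 = 229.7 degrees

229.7 degrees


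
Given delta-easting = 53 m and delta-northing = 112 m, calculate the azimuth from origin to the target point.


az = atan2(53, 112) = 25.3 deg
adjusted to 0-360: 25.3 degrees

25.3 degrees


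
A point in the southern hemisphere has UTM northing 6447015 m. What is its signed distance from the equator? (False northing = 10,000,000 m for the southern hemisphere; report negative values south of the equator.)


For southern: actual = 6447015 - 10000000 = -3552985 m

-3552985 m


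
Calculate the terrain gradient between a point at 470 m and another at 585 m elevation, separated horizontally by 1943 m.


gradient = (585 - 470) / 1943 = 115 / 1943 = 0.0592

0.0592


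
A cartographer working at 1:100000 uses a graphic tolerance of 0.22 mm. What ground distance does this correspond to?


ground = 0.22 mm * 100000 / 1000 = 22.0 m

22.0 m


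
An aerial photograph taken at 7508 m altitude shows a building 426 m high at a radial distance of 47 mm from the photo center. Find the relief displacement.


d = h * r / H = 426 * 47 / 7508 = 2.67 mm

2.67 mm


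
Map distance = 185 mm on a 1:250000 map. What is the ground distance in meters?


ground = 185 mm * 250000 / 1000 = 46250.0 m

46250.0 m


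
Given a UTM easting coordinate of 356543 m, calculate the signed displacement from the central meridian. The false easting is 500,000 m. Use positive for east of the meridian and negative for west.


displacement = 356543 - 500000 = -143457 m

-143457 m


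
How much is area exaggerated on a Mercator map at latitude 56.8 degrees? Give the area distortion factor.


area_distortion = 1/cos^2(56.8) = 3.335

3.335


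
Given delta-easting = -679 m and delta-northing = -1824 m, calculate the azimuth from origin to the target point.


az = atan2(-679, -1824) = -159.6 deg
adjusted to 0-360: 200.4 degrees

200.4 degrees


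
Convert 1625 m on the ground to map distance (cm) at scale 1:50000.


map_cm = 1625 * 100 / 50000 = 3.25 cm

3.25 cm


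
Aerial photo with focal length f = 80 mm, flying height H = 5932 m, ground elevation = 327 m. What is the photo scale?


scale = f / (H - h) = 80 mm / 5605 m = 80 / 5605000 = 1:70063

1:70063


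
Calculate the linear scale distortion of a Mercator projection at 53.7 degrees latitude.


SF = 1 / cos(53.7) = 1 / 0.592013 = 1.689

1.689


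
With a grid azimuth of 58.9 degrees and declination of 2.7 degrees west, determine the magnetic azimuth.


magnetic azimuth = grid azimuth - declination (east +ve)
mag_az = 58.9 - -2.7 = 61.6 degrees

61.6 degrees


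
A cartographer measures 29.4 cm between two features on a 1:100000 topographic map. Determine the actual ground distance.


ground = 29.4 cm * 100000 / 100 = 29400.0 m = 29.4 km

29.4 km


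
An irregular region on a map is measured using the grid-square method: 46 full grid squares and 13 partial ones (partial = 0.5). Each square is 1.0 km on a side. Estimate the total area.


effective squares = 46 + 13 * 0.5 = 52.5
area = 52.5 * 1.0 = 52.5 km^2

52.5 km^2


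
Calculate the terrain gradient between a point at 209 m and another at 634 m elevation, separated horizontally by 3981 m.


gradient = (634 - 209) / 3981 = 425 / 3981 = 0.1068

0.1068


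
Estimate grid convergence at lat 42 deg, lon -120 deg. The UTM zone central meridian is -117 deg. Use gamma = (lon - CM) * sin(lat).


gamma = (-120 - -117) * sin(42) = -3 * 0.669131 = -2.007 degrees

-2.007 degrees


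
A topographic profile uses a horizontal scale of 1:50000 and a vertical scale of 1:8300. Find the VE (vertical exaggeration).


VE = horizontal_scale / vertical_scale = 50000 / 8300 ≈ 6.0

6.0x


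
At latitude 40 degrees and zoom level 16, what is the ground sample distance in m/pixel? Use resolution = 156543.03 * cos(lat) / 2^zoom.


res = 156543.03 * cos(40) / 2^16 = 156543.03 * 0.76604444 / 65536 = 1.83 m/pixel

1.83 m/pixel


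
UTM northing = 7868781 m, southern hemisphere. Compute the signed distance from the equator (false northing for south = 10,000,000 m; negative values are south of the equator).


For southern: actual = 7868781 - 10000000 = -2131219 m

-2131219 m


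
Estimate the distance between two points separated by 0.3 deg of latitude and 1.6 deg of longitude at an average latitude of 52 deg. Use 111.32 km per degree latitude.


dlat_km = 0.3 * 111.32 = 33.396
dlon_km = 1.6 * 111.32 * cos(52) ≈ 109.657
dist = sqrt(33.396^2 + 109.657^2) ≈ 114.6 km

114.6 km


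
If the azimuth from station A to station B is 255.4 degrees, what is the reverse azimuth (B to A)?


back azimuth = (255.4 + 180) mod 360 = 75.4 degrees

75.4 degrees


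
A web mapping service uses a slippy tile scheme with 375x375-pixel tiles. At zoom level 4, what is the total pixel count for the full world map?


tiles per axis = 2^4 = 16
total tiles = 16^2 = 256
pixels per axis = 16 * 375 = 6000
total pixels = 6000^2 = 36000000

36000000 pixels


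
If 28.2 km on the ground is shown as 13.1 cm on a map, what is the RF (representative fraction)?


ground = 28.2 km = 2820000 cm; RF denominator = ground / map = 2820000 / 13.1 ≈ 215267; RF = 1:215267

1:215267


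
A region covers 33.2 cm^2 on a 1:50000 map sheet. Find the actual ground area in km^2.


ground_area = 33.2 * (50000/100)^2 = 8300000.0 m^2 = 8.3 km^2

8.3 km^2


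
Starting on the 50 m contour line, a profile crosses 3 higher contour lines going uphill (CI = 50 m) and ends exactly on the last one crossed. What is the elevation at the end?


elevation = 50 + 3 * 50 = 200 m

200 m


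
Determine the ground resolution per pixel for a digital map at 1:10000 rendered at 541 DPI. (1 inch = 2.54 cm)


pixel_cm = 2.54 / 541 ≈ 0.004695 cm
ground = pixel_cm * 10000 / 100 = 2.54 * 10000 / (541 * 100) = 25400 / 54100 ≈ 0.47 m

0.47 m


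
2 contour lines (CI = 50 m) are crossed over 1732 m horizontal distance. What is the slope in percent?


elevation change = 2 * 50 = 100 m
slope = 100 / 1732 * 100 = 5.8%

5.8%


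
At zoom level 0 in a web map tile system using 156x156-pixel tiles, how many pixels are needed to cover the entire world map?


tiles per axis = 2^0 = 1
total tiles = 1^2 = 1
pixels per axis = 1 * 156 = 156
total pixels = 156^2 = 24336

24336 pixels


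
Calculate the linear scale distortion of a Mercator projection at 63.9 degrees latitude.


SF = 1 / cos(63.9) = 1 / 0.439939 = 2.273

2.273


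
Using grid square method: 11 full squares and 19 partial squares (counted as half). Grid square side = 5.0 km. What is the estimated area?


effective squares = 11 + 19 * 0.5 = 20.5
area = 20.5 * 25.0 = 512.5 km^2

512.5 km^2


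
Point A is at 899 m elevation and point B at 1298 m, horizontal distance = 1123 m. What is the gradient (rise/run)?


gradient = (1298 - 899) / 1123 = 399 / 1123 = 0.3553

0.3553


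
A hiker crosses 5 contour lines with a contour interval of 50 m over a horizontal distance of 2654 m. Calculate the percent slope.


elevation change = 5 * 50 = 250 m
slope = 250 / 2654 * 100 = 9.4%

9.4%


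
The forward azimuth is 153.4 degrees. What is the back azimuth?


back azimuth = (153.4 + 180) mod 360 = 333.4 degrees

333.4 degrees


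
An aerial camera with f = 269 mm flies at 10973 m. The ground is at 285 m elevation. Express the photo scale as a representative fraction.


scale = f / (H - h) = 269 mm / 10688 m = 269 / 10688000 = 1:39732

1:39732


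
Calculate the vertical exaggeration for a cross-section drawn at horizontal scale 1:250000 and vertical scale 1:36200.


VE = horizontal_scale / vertical_scale = 250000 / 36200 ≈ 6.9

6.9x


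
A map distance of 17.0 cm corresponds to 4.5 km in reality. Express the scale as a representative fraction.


ground = 4.5 km = 450000 cm; RF denominator = ground / map = 450000 / 17.0 ≈ 26471; RF = 1:26471

1:26471


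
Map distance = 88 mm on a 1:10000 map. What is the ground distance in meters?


ground = 88 mm * 10000 / 1000 = 880.0 m

880.0 m


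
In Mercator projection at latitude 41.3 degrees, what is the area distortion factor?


area_distortion = 1/cos^2(41.3) = 1.772

1.772


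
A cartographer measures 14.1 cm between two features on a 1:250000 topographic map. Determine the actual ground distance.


ground = 14.1 cm * 250000 / 100 = 35250.0 m = 35.25 km

35.25 km


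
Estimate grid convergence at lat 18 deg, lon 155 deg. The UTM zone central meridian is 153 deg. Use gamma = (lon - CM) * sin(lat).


gamma = (155 - 153) * sin(18) = 2 * 0.309017 = 0.618 degrees

0.618 degrees


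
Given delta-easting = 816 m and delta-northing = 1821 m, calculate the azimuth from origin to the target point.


az = atan2(816, 1821) = 24.1 deg
adjusted to 0-360: 24.1 degrees

24.1 degrees


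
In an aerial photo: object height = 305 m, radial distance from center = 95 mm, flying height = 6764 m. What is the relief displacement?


d = h * r / H = 305 * 95 / 6764 = 4.28 mm

4.28 mm


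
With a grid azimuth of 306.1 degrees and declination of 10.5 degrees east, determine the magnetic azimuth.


magnetic azimuth = grid azimuth - declination (east +ve)
mag_az = 306.1 - 10.5 = 295.6 degrees

295.6 degrees


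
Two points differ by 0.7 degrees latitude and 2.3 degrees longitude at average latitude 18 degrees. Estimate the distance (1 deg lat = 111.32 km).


dlat_km = 0.7 * 111.32 = 77.924
dlon_km = 2.3 * 111.32 * cos(18) ≈ 243.505
dist = sqrt(77.924^2 + 243.505^2) ≈ 255.7 km

255.7 km
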